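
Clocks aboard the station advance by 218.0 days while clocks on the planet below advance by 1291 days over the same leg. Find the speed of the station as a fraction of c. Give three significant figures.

The proper time is measured aboard the station (both events occur at the station's location); Δt is measured on the planet below. γ = Δt/τ = 1291/218.0 = 5.922.
β = √(1 − 1/γ²) = √(1 − 0.02851) = √0.9715

β = 0.986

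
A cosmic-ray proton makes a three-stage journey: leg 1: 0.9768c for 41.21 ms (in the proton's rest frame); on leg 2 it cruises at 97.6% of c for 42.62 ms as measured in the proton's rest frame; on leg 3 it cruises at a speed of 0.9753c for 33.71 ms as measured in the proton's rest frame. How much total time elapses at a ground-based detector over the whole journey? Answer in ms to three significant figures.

Δt = 541 ms

Leg 1: γ = 1/√(1 − 0.9768²) = 1/√0.04586 = 4.670; Δt_1 = 4.670 × 41.21 = 192.4 ms.
Leg 2: β = 0.976; γ = 1/√(1 − 0.976²) = 1/√0.04742 = 4.592; Δt_2 = 4.592 × 42.62 = 195.7 ms.
Leg 3: γ = 1/√(1 − 0.9753²) = 1/√0.04879 = 4.527; Δt_3 = 4.527 × 33.71 = 152.6 ms.
Total: 192.4 + 195.7 + 152.6 ms.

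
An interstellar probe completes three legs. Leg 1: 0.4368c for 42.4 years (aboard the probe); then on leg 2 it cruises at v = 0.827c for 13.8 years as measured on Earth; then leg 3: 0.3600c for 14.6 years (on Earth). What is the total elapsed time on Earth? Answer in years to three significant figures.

Leg 1: γ = 1/√(1 − 0.4368²) = 1/√0.8092 = 1.112; Δt_1 = 1.112 × 42.4 = 47.13 years.
Leg 2: 13.8 years is already measured on Earth.
Leg 3: 14.6 years is already measured on Earth.
Total: 47.13 + 13.80 + 14.60 years.

Δt = 75.5 years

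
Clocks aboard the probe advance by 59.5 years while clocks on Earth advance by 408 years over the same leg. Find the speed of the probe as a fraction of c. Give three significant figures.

v = 0.989c

The proper time is measured aboard the probe (both events occur at the probe's location); Δt is measured on Earth. γ = Δt/τ = 408/59.5 = 6.857.
β = √(1 − 1/γ²) = √(1 − 0.02127) = √0.9787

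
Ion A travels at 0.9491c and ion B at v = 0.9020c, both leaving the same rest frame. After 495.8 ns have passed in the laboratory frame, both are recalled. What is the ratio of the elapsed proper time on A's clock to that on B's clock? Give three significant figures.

τ_A/τ_B = 0.730

A: γ = 1/√(1 − 0.9491²) = 1/√0.09921 = 3.175. B: γ = 1/√(1 − 0.9020²) = 1/√0.1864 = 2.316.
τ_A/τ_B = γ_B/γ_A = 2.316/3.175 = 0.7296, so τ_A/τ_B = 0.7296.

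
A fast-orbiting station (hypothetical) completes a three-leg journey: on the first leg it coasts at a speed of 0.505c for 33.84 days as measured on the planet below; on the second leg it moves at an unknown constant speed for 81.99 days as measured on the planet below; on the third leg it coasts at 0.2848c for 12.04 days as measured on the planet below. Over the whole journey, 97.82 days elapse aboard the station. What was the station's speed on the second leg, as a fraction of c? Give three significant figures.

β = 0.718

Leg 1: γ = 1/√(1 − 0.505²) = 1/√0.7450 = 1.159; τ_1 = 33.84/1.159 = 29.21 days.
Leg 2: speed unknown; τ_2 = 81.99/γ_2.
Leg 3: γ = 1/√(1 − 0.2848²) = 1/√0.9189 = 1.043; τ_3 = 12.04/1.043 = 11.54 days.
Total proper time: 29.21 + τ_2 + 11.54 = 97.82, so τ_2 = 97.82 − 40.75 = 57.07 days.
γ_2 = 81.99/57.07 = 1.437; β = √(1 − 1/γ²) = √0.5155.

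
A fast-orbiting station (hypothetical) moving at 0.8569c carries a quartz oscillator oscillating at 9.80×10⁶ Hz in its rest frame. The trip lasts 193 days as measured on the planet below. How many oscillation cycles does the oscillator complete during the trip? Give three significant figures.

N = 8.42×10¹³

γ = 1/√(1 − 0.8569²) = 1/√0.2657 = 1.940
The oscillator's own cycle count is N = f × τ where τ is the proper time aboard the station. τ = Δt/γ = 193/1.940 = 99.49 days = 8.596×10⁶ s.
N = 9.80×10⁶ × 8.596×10⁶ = 8.424×10¹³.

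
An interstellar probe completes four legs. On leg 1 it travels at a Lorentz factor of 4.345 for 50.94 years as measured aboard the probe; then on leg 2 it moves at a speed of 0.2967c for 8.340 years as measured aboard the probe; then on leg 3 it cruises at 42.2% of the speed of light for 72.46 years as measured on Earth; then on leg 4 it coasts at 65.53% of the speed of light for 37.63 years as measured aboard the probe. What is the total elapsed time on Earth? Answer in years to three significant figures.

Leg 1: γ = 4.345; Δt_1 = 4.345 × 50.94 = 221.3 years.
Leg 2: γ = 1/√(1 − 0.2967²) = 1/√0.9120 = 1.047; Δt_2 = 1.047 × 8.340 = 8.733 years.
Leg 3: 72.46 years is already measured on Earth.
Leg 4: β = 0.6553; γ = 1/√(1 − 0.6553²) = 1/√0.5706 = 1.324; Δt_4 = 1.324 × 37.63 = 49.82 years.
Total: 221.3 + 8.733 + 72.46 + 49.82 years.

Δt = 352 years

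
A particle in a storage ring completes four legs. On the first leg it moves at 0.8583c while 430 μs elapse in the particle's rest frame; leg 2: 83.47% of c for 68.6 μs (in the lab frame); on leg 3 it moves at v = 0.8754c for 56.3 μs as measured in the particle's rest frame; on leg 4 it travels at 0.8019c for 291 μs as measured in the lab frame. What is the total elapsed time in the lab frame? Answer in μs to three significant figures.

Δt = 1310 μs

Leg 1: γ = 1/√(1 − 0.8583²) = 1/√0.2633 = 1.949; Δt_1 = 1.949 × 430 = 838.0 μs.
Leg 2: 68.6 μs is already measured in the lab frame.
Leg 3: γ = 1/√(1 − 0.8754²) = 1/√0.2337 = 2.069; Δt_3 = 2.069 × 56.3 = 116.5 μs.
Leg 4: 291 μs is already measured in the lab frame.
Total: 838.0 + 68.60 + 116.5 + 291.0 μs.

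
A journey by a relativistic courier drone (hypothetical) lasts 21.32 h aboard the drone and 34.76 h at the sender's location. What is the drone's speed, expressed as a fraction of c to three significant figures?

The proper time is measured aboard the drone (both events occur at the drone's location); Δt is measured at the sender's location. γ = Δt/τ = 34.76/21.32 = 1.630.
β = √(1 − 1/γ²) = √(1 − 0.3762) = √0.6238

β = 0.790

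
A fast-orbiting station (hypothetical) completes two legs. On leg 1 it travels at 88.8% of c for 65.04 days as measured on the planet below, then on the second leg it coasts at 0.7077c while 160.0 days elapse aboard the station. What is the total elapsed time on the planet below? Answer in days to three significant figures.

Δt = 292 days

Leg 1: 65.04 days is already measured on the planet below.
Leg 2: γ = 1/√(1 − 0.7077²) = 1/√0.4992 = 1.415; Δt_2 = 1.415 × 160.0 = 226.5 days.
Total: 65.04 + 226.5 days.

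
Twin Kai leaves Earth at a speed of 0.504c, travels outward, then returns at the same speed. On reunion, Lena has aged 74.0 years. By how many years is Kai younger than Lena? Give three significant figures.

Δt − τ = 10.1 years

γ = 1/√(1 − 0.504²) = 1/√0.7460 = 1.158
Kai's elapsed proper time: τ = 74.0/1.158 = 63.91 years.
Age gap = Δt − τ = 74.0 − 63.91 years.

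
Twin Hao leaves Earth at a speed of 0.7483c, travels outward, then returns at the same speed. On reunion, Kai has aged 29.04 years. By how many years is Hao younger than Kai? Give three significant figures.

Δt − τ = 9.78 years

γ = 1/√(1 − 0.7483²) = 1/√0.4400 = 1.507
Hao's elapsed proper time: τ = 29.04/1.507 = 19.26 years.
Age gap = Δt − τ = 29.04 − 19.26 years.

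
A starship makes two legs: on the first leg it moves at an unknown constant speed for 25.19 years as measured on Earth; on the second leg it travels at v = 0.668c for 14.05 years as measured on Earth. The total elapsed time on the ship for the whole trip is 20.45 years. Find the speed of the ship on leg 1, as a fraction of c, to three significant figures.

β = 0.918

Leg 1: speed unknown; τ_1 = 25.19/γ_1.
Leg 2: γ = 1/√(1 − 0.668²) = 1/√0.5538 = 1.344; τ_2 = 14.05/1.344 = 10.46 years.
Total proper time: τ_1 + 10.46 = 20.45, so τ_1 = 20.45 − 10.46 = 9.995 years.
γ_1 = 25.19/9.995 = 2.520; β = √(1 − 1/γ²) = √0.8426.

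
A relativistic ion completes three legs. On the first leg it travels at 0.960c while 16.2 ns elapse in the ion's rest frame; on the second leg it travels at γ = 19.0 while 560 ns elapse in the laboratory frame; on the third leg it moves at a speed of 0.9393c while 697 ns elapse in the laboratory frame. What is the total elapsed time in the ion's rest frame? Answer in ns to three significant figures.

Leg 1: 16.2 ns is already measured in the ion's rest frame.
Leg 2: γ = 19.0; τ_2 = 560/19.00 = 29.47 ns.
Leg 3: γ = 1/√(1 − 0.9393²) = 1/√0.1177 = 2.915; τ_3 = 697/2.915 = 239.1 ns.
Total: 16.20 + 29.47 + 239.1 ns.

τ = 285 ns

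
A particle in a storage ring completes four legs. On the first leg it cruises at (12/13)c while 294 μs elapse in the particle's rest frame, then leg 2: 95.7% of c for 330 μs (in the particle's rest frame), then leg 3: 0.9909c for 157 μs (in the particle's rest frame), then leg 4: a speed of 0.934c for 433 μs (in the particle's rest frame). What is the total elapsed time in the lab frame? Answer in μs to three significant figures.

Leg 1: γ = 1/√(1 − (12/13)²) = 13/5 = 2.600; Δt_1 = 2.600 × 294 = 764.4 μs.
Leg 2: β = 0.957; γ = 1/√(1 − 0.957²) = 1/√0.08415 = 3.447; Δt_2 = 3.447 × 330 = 1138 μs.
Leg 3: γ = 1/√(1 − 0.9909²) = 1/√0.01812 = 7.429; Δt_3 = 7.429 × 157 = 1166 μs.
Leg 4: γ = 1/√(1 − 0.934²) = 1/√0.1276 = 2.799; Δt_4 = 2.799 × 433 = 1212 μs.
Total: 764.4 + 1138 + 1166 + 1212 μs.

Δt = 4280 μs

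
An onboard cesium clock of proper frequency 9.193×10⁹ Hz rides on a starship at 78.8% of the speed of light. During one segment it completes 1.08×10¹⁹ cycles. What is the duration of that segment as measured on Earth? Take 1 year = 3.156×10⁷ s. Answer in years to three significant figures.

β = 0.788; γ = 1/√(1 − 0.788²) = 1/√0.3791 = 1.624
Proper time for N cycles: τ = N/f = 1.08×10¹⁹/(9.193×10⁹) = 1.175×10⁹ s = 37.22 years.
Lab-frame duration Δt = γτ = 1.624 × 37.22 = 60.46 years.

Δt = 60.5 years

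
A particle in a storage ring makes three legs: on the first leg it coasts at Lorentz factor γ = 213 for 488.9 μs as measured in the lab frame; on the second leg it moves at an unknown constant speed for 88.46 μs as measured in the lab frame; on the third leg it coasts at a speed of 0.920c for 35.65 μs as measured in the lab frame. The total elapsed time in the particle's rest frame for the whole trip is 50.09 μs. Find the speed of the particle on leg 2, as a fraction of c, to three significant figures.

Leg 1: γ = 213; τ_1 = 488.9/213.0 = 2.295 μs.
Leg 2: speed unknown; τ_2 = 88.46/γ_2.
Leg 3: γ = 1/√(1 − 0.920²) = 1/√0.1536 = 2.552; τ_3 = 35.65/2.552 = 13.97 μs.
Total proper time: 2.295 + τ_2 + 13.97 = 50.09, so τ_2 = 50.09 − 16.27 = 33.82 μs.
γ_2 = 88.46/33.82 = 2.615; β = √(1 − 1/γ²) = √0.8538.

β = 0.924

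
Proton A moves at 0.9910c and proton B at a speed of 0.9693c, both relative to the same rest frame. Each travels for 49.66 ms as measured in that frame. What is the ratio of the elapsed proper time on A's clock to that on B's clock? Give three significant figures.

τ_A/τ_B = 0.544

A: γ = 1/√(1 − 0.9910²) = 1/√0.01792 = 7.470. B: γ = 1/√(1 − 0.9693²) = 1/√0.06046 = 4.067.
τ_A/τ_B = γ_B/γ_A = 4.067/7.470 = 0.5444, so τ_A/τ_B = 0.5444.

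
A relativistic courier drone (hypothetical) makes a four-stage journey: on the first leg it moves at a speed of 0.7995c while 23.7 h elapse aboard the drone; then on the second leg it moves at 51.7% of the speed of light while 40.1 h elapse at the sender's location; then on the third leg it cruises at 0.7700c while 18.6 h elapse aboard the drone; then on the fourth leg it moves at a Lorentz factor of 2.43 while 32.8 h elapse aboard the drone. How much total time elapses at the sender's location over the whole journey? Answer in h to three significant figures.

Δt = 188 h

Leg 1: γ = 1/√(1 − 0.7995²) = 1/√0.3608 = 1.665; Δt_1 = 1.665 × 23.7 = 39.46 h.
Leg 2: 40.1 h is already measured at the sender's location.
Leg 3: γ = 1/√(1 − 0.7700²) = 1/√0.4071 = 1.567; Δt_3 = 1.567 × 18.6 = 29.15 h.
Leg 4: γ = 2.43; Δt_4 = 2.430 × 32.8 = 79.70 h.
Total: 39.46 + 40.10 + 29.15 + 79.70 h.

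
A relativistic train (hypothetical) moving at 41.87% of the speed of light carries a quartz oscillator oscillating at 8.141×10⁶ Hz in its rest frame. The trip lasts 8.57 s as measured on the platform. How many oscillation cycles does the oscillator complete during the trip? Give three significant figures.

β = 0.4187; γ = 1/√(1 − 0.4187²) = 1/√0.8247 = 1.101
The oscillator's own cycle count is N = f × τ where τ is the proper time on the train. τ = Δt/γ = 8.57/1.101 = 7.783 s = 7.783×10⁰ s.
N = 8.141×10⁶ × 7.783×10⁰ = 6.336×10⁷.

N = 6.34×10⁷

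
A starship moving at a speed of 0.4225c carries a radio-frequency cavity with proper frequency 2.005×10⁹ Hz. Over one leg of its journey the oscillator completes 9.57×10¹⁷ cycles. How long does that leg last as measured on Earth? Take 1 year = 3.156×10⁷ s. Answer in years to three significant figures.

γ = 1/√(1 − 0.4225²) = 1/√0.8215 = 1.103
Proper time for N cycles: τ = N/f = 9.57×10¹⁷/(2.005×10⁹) = 4.773×10⁸ s = 15.12 years.
Lab-frame duration Δt = γτ = 1.103 × 15.12 = 16.69 years.

Δt = 16.7 years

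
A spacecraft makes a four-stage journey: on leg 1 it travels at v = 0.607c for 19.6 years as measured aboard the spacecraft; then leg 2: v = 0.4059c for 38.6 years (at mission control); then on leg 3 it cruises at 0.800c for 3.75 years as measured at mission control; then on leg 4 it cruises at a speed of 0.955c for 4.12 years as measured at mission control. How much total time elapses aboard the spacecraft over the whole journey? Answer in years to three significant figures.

τ = 58.3 years

Leg 1: 19.6 years is already measured aboard the spacecraft.
Leg 2: γ = 1/√(1 − 0.4059²) = 1/√0.8352 = 1.094; τ_2 = 38.6/1.094 = 35.28 years.
Leg 3: γ = 1/√(1 − 0.800²) = 5/3 ≈ 1.667; τ_3 = 3.75/1.667 = 2.250 years.
Leg 4: γ = 1/√(1 − 0.955²) = 1/√0.08798 = 3.371; τ_4 = 4.12/3.371 = 1.222 years.
Total: 19.60 + 35.28 + 2.250 + 1.222 years.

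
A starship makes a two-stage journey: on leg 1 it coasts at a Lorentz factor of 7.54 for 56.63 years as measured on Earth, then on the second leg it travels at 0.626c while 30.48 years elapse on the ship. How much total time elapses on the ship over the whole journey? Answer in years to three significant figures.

τ = 38.0 years

Leg 1: γ = 7.54; τ_1 = 56.63/7.540 = 7.511 years.
Leg 2: 30.48 years is already measured on the ship.
Total: 7.511 + 30.48 years.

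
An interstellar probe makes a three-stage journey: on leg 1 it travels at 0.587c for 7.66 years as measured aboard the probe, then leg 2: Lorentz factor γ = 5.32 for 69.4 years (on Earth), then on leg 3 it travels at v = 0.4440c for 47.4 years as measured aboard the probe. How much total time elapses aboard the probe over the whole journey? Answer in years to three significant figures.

τ = 68.1 years

Leg 1: 7.66 years is already measured aboard the probe.
Leg 2: γ = 5.32; τ_2 = 69.4/5.320 = 13.05 years.
Leg 3: 47.4 years is already measured aboard the probe.
Total: 7.660 + 13.05 + 47.40 years.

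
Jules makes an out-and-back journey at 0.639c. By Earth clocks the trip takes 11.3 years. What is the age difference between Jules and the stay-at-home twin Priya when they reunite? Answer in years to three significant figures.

Δt − τ = 2.61 years

γ = 1/√(1 − 0.639²) = 1/√0.5917 = 1.300
Jules's elapsed proper time: τ = 11.3/1.300 = 8.692 years.
Age gap = Δt − τ = 11.3 − 8.692 years.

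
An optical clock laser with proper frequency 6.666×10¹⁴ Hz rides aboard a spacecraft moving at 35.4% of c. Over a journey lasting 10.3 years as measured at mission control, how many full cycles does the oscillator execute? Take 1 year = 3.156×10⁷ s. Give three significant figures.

N = 2.03×10²³

β = 0.354; γ = 1/√(1 − 0.354²) = 1/√0.8747 = 1.069
The oscillator's own cycle count is N = f × τ where τ is the proper time aboard the spacecraft. τ = Δt/γ = 10.3/1.069 = 9.633 years = 3.040×10⁸ s.
N = 6.666×10¹⁴ × 3.040×10⁸ = 2.027×10²³.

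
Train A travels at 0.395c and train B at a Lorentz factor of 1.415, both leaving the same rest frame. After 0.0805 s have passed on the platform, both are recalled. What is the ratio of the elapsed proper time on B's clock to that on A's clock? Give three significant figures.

τ_B/τ_A = 0.769

A: γ = 1/√(1 − 0.395²) = 1/√0.8440 = 1.089. B: γ = 1.415.
τ_A/τ_B = γ_B/γ_A = 1.415/1.089 = 1.300, so τ_B/τ_A = 0.7693.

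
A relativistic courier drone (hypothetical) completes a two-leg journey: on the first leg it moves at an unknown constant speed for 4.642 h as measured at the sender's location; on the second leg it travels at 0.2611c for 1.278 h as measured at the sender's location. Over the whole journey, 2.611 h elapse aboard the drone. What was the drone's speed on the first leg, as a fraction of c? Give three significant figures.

Leg 1: speed unknown; τ_1 = 4.642/γ_1.
Leg 2: γ = 1/√(1 − 0.2611²) = 1/√0.9318 = 1.036; τ_2 = 1.278/1.036 = 1.234 h.
Total proper time: τ_1 + 1.234 = 2.611, so τ_1 = 2.611 − 1.234 = 1.377 h.
γ_1 = 4.642/1.377 = 3.370; β = √(1 − 1/γ²) = √0.9120.

β = 0.955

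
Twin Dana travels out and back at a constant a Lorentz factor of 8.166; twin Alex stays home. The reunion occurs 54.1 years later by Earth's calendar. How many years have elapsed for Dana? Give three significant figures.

τ = 6.63 years

γ = 8.166
Dana's clock measures proper time along the trip: τ = Δt/γ = 54.1/8.166 years.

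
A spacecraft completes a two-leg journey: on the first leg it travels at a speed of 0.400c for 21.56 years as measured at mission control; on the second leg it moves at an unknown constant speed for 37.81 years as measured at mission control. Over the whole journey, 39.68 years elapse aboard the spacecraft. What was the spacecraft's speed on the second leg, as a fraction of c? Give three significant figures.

β = 0.850

Leg 1: γ = 1/√(1 − 0.400²) = 1/√0.8400 = 1.091; τ_1 = 21.56/1.091 = 19.76 years.
Leg 2: speed unknown; τ_2 = 37.81/γ_2.
Total proper time: 19.76 + τ_2 = 39.68, so τ_2 = 39.68 − 19.76 = 19.92 years.
γ_2 = 37.81/19.92 = 1.898; β = √(1 − 1/γ²) = √0.7224.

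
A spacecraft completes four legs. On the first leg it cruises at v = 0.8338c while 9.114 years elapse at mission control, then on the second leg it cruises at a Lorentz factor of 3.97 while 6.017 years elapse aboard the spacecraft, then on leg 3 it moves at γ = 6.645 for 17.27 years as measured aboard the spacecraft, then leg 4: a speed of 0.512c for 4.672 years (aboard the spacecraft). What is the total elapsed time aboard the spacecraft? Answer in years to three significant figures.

Leg 1: γ = 1/√(1 − 0.8338²) = 1/√0.3048 = 1.811; τ_1 = 9.114/1.811 = 5.032 years.
Leg 2: 6.017 years is already measured aboard the spacecraft.
Leg 3: 17.27 years is already measured aboard the spacecraft.
Leg 4: 4.672 years is already measured aboard the spacecraft.
Total: 5.032 + 6.017 + 17.27 + 4.672 years.

τ = 33.0 years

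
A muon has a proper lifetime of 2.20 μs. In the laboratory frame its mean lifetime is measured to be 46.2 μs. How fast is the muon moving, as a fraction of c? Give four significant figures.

γ = Δt/τ₀ = 46.2/2.20 = 21.00
β = √(1 − 1/γ²) = √(1 − 0.002268) = √0.9977

β = 0.9989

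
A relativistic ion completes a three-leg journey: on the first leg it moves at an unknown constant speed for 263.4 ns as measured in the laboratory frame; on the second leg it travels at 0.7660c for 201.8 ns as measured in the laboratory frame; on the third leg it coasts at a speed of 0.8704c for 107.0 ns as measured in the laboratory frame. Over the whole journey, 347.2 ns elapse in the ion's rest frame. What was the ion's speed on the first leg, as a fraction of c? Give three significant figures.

Leg 1: speed unknown; τ_1 = 263.4/γ_1.
Leg 2: γ = 1/√(1 − 0.7660²) = 1/√0.4132 = 1.556; τ_2 = 201.8/1.556 = 129.7 ns.
Leg 3: γ = 1/√(1 − 0.8704²) = 1/√0.2424 = 2.031; τ_3 = 107.0/2.031 = 52.68 ns.
Total proper time: τ_1 + 129.7 + 52.68 = 347.2, so τ_1 = 347.2 − 182.4 = 164.8 ns.
γ_1 = 263.4/164.8 = 1.598; β = √(1 − 1/γ²) = √0.6086.

β = 0.780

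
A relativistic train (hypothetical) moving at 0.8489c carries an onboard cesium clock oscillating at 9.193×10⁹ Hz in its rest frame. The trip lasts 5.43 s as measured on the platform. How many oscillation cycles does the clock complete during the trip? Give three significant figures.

N = 2.64×10¹⁰

γ = 1/√(1 − 0.8489²) = 1/√0.2794 = 1.892
The oscillator's own cycle count is N = f × τ where τ is the proper time on the train. τ = Δt/γ = 5.43/1.892 = 2.870 s = 2.870×10⁰ s.
N = 9.193×10⁹ × 2.870×10⁰ = 2.638×10¹⁰.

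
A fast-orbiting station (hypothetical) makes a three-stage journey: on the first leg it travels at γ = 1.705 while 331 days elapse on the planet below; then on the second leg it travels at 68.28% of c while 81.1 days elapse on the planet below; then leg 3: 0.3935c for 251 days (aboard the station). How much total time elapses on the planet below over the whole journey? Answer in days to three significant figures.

Leg 1: 331 days is already measured on the planet below.
Leg 2: 81.1 days is already measured on the planet below.
Leg 3: γ = 1/√(1 − 0.3935²) = 1/√0.8452 = 1.088; Δt_3 = 1.088 × 251 = 273.0 days.
Total: 331.0 + 81.10 + 273.0 days.

Δt = 685 days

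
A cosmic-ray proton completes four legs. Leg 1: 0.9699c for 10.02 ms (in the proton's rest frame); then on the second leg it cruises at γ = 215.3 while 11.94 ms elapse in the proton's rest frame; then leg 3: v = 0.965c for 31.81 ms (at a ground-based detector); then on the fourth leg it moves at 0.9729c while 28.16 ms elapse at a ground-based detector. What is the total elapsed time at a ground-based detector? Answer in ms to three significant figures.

Δt = 2670 ms

Leg 1: γ = 1/√(1 − 0.9699²) = 1/√0.05929 = 4.107; Δt_1 = 4.107 × 10.02 = 41.15 ms.
Leg 2: γ = 215.3; Δt_2 = 215.3 × 11.94 = 2571 ms.
Leg 3: 31.81 ms is already measured at a ground-based detector.
Leg 4: 28.16 ms is already measured at a ground-based detector.
Total: 41.15 + 2571 + 31.81 + 28.16 ms.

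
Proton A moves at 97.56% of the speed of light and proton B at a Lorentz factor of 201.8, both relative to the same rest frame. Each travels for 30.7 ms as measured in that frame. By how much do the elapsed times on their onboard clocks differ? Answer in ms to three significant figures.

A: β = 0.9756; γ = 1/√(1 − 0.9756²) = 1/√0.04820 = 4.555; τ_A = 30.7/4.555 = 6.740 ms.
B: γ = 201.8; τ_B = 30.7/201.8 = 0.1521 ms.

|τ_A − τ_B| = 6.59 ms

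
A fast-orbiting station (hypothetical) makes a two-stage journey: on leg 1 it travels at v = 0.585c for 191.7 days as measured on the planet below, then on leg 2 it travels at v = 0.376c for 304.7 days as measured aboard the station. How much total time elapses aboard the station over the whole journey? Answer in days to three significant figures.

τ = 460 days

Leg 1: γ = 1/√(1 − 0.585²) = 1/√0.6578 = 1.233; τ_1 = 191.7/1.233 = 155.5 days.
Leg 2: 304.7 days is already measured aboard the station.
Total: 155.5 + 304.7 days.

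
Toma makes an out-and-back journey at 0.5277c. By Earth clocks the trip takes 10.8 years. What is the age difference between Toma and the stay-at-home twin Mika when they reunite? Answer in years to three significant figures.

Δt − τ = 1.63 years

γ = 1/√(1 − 0.5277²) = 1/√0.7215 = 1.177
Toma's elapsed proper time: τ = 10.8/1.177 = 9.174 years.
Age gap = Δt − τ = 10.8 − 9.174 years.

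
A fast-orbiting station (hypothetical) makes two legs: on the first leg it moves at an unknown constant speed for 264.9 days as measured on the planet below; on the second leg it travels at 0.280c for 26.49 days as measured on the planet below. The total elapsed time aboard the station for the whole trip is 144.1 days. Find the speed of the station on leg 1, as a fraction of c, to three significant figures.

Leg 1: speed unknown; τ_1 = 264.9/γ_1.
Leg 2: γ = 1/√(1 − 0.280²) = 25/24 ≈ 1.042; τ_2 = 26.49/1.042 = 25.43 days.
Total proper time: τ_1 + 25.43 = 144.1, so τ_1 = 144.1 − 25.43 = 118.7 days.
γ_1 = 264.9/118.7 = 2.232; β = √(1 − 1/γ²) = √0.7993.

β = 0.894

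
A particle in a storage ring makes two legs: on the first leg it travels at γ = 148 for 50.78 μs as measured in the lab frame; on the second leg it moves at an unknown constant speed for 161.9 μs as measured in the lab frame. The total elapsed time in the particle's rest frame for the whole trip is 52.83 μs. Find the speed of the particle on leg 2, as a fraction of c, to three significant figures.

β = 0.946

Leg 1: γ = 148; τ_1 = 50.78/148.0 = 0.3431 μs.
Leg 2: speed unknown; τ_2 = 161.9/γ_2.
Total proper time: 0.3431 + τ_2 = 52.83, so τ_2 = 52.83 − 0.3431 = 52.49 μs.
γ_2 = 161.9/52.49 = 3.085; β = √(1 − 1/γ²) = √0.8949.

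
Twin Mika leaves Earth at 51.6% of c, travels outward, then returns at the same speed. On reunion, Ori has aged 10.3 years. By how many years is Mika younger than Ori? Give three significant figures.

β = 0.516; γ = 1/√(1 − 0.516²) = 1/√0.7337 = 1.167
Mika's elapsed proper time: τ = 10.3/1.167 = 8.823 years.
Age gap = Δt − τ = 10.3 − 8.823 years.

Δt − τ = 1.48 years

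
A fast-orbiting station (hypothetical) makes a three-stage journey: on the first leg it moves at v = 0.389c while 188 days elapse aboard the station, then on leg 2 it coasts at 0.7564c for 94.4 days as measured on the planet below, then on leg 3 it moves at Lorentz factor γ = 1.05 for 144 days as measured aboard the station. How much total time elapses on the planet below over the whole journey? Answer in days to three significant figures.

Δt = 450 days

Leg 1: γ = 1/√(1 − 0.389²) = 1/√0.8487 = 1.085; Δt_1 = 1.085 × 188 = 204.1 days.
Leg 2: 94.4 days is already measured on the planet below.
Leg 3: γ = 1.05; Δt_3 = 1.050 × 144 = 151.2 days.
Total: 204.1 + 94.40 + 151.2 days.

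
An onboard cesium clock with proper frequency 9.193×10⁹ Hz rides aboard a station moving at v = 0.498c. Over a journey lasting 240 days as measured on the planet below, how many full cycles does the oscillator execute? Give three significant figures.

γ = 1/√(1 − 0.498²) = 1/√0.7520 = 1.153
The oscillator's own cycle count is N = f × τ where τ is the proper time aboard the station. τ = Δt/γ = 240/1.153 = 208.1 days = 1.798×10⁷ s.
N = 9.193×10⁹ × 1.798×10⁷ = 1.653×10¹⁷.

N = 1.65×10¹⁷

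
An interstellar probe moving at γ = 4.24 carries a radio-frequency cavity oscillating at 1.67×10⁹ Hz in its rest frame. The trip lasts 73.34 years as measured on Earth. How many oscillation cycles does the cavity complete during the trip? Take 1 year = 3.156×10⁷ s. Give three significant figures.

γ = 4.24
The oscillator's own cycle count is N = f × τ where τ is the proper time aboard the probe. τ = Δt/γ = 73.34/4.240 = 17.30 years = 5.459×10⁸ s.
N = 1.67×10⁹ × 5.459×10⁸ = 9.117×10¹⁷.

N = 9.12×10¹⁷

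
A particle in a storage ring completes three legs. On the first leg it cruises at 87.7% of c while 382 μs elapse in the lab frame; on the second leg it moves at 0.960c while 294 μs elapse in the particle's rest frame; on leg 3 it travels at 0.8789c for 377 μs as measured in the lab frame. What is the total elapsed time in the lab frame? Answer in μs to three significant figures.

Δt = 1810 μs

Leg 1: 382 μs is already measured in the lab frame.
Leg 2: γ = 1/√(1 − 0.960²) = 25/7 ≈ 3.571; Δt_2 = 3.571 × 294 = 1050 μs.
Leg 3: 377 μs is already measured in the lab frame.
Total: 382.0 + 1050 + 377.0 μs.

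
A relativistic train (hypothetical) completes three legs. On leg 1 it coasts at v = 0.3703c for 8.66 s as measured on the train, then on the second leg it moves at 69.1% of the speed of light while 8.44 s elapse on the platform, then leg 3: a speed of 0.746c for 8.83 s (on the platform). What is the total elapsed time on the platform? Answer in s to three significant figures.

Δt = 26.6 s

Leg 1: γ = 1/√(1 − 0.3703²) = 1/√0.8629 = 1.077; Δt_1 = 1.077 × 8.66 = 9.323 s.
Leg 2: 8.44 s is already measured on the platform.
Leg 3: 8.83 s is already measured on the platform.
Total: 9.323 + 8.440 + 8.830 s.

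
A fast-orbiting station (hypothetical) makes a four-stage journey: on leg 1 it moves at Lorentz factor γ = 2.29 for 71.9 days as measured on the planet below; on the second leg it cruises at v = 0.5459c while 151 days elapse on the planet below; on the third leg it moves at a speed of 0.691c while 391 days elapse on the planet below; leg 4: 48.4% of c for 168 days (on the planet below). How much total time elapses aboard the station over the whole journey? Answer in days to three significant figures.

Leg 1: γ = 2.29; τ_1 = 71.9/2.290 = 31.40 days.
Leg 2: γ = 1/√(1 − 0.5459²) = 1/√0.7020 = 1.194; τ_2 = 151/1.194 = 126.5 days.
Leg 3: γ = 1/√(1 − 0.691²) = 1/√0.5225 = 1.383; τ_3 = 391/1.383 = 282.6 days.
Leg 4: β = 0.484; γ = 1/√(1 − 0.484²) = 1/√0.7657 = 1.143; τ_4 = 168/1.143 = 147.0 days.
Total: 31.40 + 126.5 + 282.6 + 147.0 days.

τ = 588 days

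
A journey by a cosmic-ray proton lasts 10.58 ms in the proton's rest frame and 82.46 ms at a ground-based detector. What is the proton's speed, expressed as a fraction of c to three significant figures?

β = 0.992

The proper time is measured in the proton's rest frame (both events occur at the proton's location); Δt is measured at a ground-based detector. γ = Δt/τ = 82.46/10.58 = 7.794.
β = √(1 − 1/γ²) = √(1 − 0.01646) = √0.9835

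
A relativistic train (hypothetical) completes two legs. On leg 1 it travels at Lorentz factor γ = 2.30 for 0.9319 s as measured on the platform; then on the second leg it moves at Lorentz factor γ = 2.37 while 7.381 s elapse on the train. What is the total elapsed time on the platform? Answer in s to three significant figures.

Leg 1: 0.9319 s is already measured on the platform.
Leg 2: γ = 2.37; Δt_2 = 2.370 × 7.381 = 17.49 s.
Total: 0.9319 + 17.49 s.

Δt = 18.4 s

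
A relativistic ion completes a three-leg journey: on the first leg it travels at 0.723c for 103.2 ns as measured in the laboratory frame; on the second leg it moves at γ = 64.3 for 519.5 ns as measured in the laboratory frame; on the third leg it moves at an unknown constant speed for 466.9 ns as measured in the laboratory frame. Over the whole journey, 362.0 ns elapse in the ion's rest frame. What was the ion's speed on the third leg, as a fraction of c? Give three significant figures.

Leg 1: γ = 1/√(1 − 0.723²) = 1/√0.4773 = 1.447; τ_1 = 103.2/1.447 = 71.30 ns.
Leg 2: γ = 64.3; τ_2 = 519.5/64.30 = 8.079 ns.
Leg 3: speed unknown; τ_3 = 466.9/γ_3.
Total proper time: 71.30 + 8.079 + τ_3 = 362.0, so τ_3 = 362.0 − 79.37 = 282.6 ns.
γ_3 = 466.9/282.6 = 1.652; β = √(1 − 1/γ²) = √0.6336.

β = 0.796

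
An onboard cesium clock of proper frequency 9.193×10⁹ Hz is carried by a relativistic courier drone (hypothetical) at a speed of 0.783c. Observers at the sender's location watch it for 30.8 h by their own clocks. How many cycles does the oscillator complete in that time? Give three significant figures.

γ = 1/√(1 − 0.783²) = 1/√0.3869 = 1.608
During 30.8 h of lab time, the oscillator's proper time advances by τ = Δt/γ = 30.8/1.608 = 19.16 h = 6.897×10⁴ s.
N = f × τ = 9.193×10⁹ × 6.897×10⁴ = 6.340×10¹⁴.

N = 6.34×10¹⁴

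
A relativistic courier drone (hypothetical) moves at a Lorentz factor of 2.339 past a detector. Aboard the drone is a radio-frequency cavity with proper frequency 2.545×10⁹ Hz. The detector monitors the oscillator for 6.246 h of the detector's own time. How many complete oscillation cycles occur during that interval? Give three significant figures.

γ = 2.339
During 6.246 h of lab time, the oscillator's proper time advances by τ = Δt/γ = 6.246/2.339 = 2.670 h = 9.613×10³ s.
N = f × τ = 2.545×10⁹ × 9.613×10³ = 2.447×10¹³.

N = 2.45×10¹³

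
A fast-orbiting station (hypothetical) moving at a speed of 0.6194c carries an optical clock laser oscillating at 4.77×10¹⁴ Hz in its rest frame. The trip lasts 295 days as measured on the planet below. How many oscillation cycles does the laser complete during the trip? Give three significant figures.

N = 9.54×10²¹

γ = 1/√(1 − 0.6194²) = 1/√0.6163 = 1.274
The oscillator's own cycle count is N = f × τ where τ is the proper time aboard the station. τ = Δt/γ = 295/1.274 = 231.6 days = 2.001×10⁷ s.
N = 4.77×10¹⁴ × 2.001×10⁷ = 9.545×10²¹.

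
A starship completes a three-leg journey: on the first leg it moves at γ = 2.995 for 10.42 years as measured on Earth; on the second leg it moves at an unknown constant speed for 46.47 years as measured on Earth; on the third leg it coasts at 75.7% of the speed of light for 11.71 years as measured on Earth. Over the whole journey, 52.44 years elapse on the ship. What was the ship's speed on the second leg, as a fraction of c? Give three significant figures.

Leg 1: γ = 2.995; τ_1 = 10.42/2.995 = 3.479 years.
Leg 2: speed unknown; τ_2 = 46.47/γ_2.
Leg 3: β = 0.757; γ = 1/√(1 − 0.757²) = 1/√0.4270 = 1.530; τ_3 = 11.71/1.530 = 7.651 years.
Total proper time: 3.479 + τ_2 + 7.651 = 52.44, so τ_2 = 52.44 − 11.13 = 41.31 years.
γ_2 = 46.47/41.31 = 1.125; β = √(1 − 1/γ²) = √0.2098.

β = 0.458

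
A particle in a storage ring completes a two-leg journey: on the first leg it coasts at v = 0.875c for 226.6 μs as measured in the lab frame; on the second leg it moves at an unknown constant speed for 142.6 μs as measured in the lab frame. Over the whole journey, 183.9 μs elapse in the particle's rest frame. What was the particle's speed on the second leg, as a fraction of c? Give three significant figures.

β = 0.854

Leg 1: γ = 1/√(1 − 0.875²) = 1/√0.2344 = 2.066; τ_1 = 226.6/2.066 = 109.7 μs.
Leg 2: speed unknown; τ_2 = 142.6/γ_2.
Total proper time: 109.7 + τ_2 = 183.9, so τ_2 = 183.9 − 109.7 = 74.20 μs.
γ_2 = 142.6/74.20 = 1.922; β = √(1 − 1/γ²) = √0.7293.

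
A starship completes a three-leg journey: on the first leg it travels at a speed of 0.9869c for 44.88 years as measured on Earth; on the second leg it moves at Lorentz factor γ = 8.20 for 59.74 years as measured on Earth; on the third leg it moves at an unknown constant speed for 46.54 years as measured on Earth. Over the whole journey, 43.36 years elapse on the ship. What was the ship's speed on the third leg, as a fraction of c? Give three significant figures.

β = 0.785

Leg 1: γ = 1/√(1 − 0.9869²) = 1/√0.02603 = 6.198; τ_1 = 44.88/6.198 = 7.241 years.
Leg 2: γ = 8.20; τ_2 = 59.74/8.200 = 7.285 years.
Leg 3: speed unknown; τ_3 = 46.54/γ_3.
Total proper time: 7.241 + 7.285 + τ_3 = 43.36, so τ_3 = 43.36 − 14.53 = 28.83 years.
γ_3 = 46.54/28.83 = 1.614; β = √(1 − 1/γ²) = √0.6162.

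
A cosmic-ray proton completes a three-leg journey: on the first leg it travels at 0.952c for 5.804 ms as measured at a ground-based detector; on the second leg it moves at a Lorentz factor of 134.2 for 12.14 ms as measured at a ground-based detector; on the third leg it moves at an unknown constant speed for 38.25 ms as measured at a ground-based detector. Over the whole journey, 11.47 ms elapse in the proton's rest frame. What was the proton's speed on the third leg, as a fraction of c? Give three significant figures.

β = 0.968

Leg 1: γ = 1/√(1 − 0.952²) = 1/√0.09370 = 3.267; τ_1 = 5.804/3.267 = 1.777 ms.
Leg 2: γ = 134.2; τ_2 = 12.14/134.2 = 0.09046 ms.
Leg 3: speed unknown; τ_3 = 38.25/γ_3.
Total proper time: 1.777 + 0.09046 + τ_3 = 11.47, so τ_3 = 11.47 − 1.867 = 9.603 ms.
γ_3 = 38.25/9.603 = 3.983; β = √(1 − 1/γ²) = √0.9370.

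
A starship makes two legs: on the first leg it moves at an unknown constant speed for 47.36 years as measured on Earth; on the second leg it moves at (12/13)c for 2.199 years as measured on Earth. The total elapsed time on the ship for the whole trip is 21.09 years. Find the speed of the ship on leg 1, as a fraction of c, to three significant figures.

β = 0.904

Leg 1: speed unknown; τ_1 = 47.36/γ_1.
Leg 2: γ = 1/√(1 − (12/13)²) = 13/5 = 2.600; τ_2 = 2.199/2.600 = 0.8458 years.
Total proper time: τ_1 + 0.8458 = 21.09, so τ_1 = 21.09 − 0.8458 = 20.24 years.
γ_1 = 47.36/20.24 = 2.339; β = √(1 − 1/γ²) = √0.8173.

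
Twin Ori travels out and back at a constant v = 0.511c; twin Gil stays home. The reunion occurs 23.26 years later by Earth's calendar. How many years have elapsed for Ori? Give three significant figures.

γ = 1/√(1 − 0.511²) = 1/√0.7389 = 1.163
Ori's clock measures proper time along the trip: τ = Δt/γ = 23.26/1.163 years.

τ = 20.0 years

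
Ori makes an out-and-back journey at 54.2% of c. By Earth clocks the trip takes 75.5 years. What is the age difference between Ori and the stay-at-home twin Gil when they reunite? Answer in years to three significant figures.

β = 0.542; γ = 1/√(1 − 0.542²) = 1/√0.7062 = 1.190
Ori's elapsed proper time: τ = 75.5/1.190 = 63.45 years.
Age gap = Δt − τ = 75.5 − 63.45 years.

Δt − τ = 12.1 years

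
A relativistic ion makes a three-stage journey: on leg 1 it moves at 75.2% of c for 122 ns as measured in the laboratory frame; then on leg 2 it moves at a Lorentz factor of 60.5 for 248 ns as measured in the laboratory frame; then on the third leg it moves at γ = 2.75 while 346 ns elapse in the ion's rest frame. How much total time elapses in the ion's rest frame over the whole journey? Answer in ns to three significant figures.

Leg 1: β = 0.752; γ = 1/√(1 − 0.752²) = 1/√0.4345 = 1.517; τ_1 = 122/1.517 = 80.42 ns.
Leg 2: γ = 60.5; τ_2 = 248/60.50 = 4.099 ns.
Leg 3: 346 ns is already measured in the ion's rest frame.
Total: 80.42 + 4.099 + 346.0 ns.

τ = 431 ns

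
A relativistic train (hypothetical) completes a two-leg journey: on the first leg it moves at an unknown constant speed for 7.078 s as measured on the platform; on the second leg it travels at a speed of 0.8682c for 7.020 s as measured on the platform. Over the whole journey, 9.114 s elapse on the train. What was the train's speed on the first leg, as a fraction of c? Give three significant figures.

β = 0.606

Leg 1: speed unknown; τ_1 = 7.078/γ_1.
Leg 2: γ = 1/√(1 − 0.8682²) = 1/√0.2462 = 2.015; τ_2 = 7.020/2.015 = 3.483 s.
Total proper time: τ_1 + 3.483 = 9.114, so τ_1 = 9.114 − 3.483 = 5.631 s.
γ_1 = 7.078/5.631 = 1.257; β = √(1 − 1/γ²) = √0.3672.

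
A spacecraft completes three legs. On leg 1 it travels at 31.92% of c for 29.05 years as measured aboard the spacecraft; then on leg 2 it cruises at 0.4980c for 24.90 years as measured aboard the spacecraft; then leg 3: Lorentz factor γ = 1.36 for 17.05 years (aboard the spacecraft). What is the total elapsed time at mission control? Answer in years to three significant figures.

Leg 1: β = 0.3192; γ = 1/√(1 − 0.3192²) = 1/√0.8981 = 1.055; Δt_1 = 1.055 × 29.05 = 30.65 years.
Leg 2: γ = 1/√(1 − 0.4980²) = 1/√0.7520 = 1.153; Δt_2 = 1.153 × 24.90 = 28.71 years.
Leg 3: γ = 1.36; Δt_3 = 1.360 × 17.05 = 23.19 years.
Total: 30.65 + 28.71 + 23.19 years.

Δt = 82.6 years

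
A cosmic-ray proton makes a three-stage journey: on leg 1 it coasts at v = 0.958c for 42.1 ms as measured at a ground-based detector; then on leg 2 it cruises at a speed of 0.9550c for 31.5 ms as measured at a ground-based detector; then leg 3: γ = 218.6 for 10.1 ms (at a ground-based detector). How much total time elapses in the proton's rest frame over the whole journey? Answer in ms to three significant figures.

τ = 21.5 ms

Leg 1: γ = 1/√(1 − 0.958²) = 1/√0.08224 = 3.487; τ_1 = 42.1/3.487 = 12.07 ms.
Leg 2: γ = 1/√(1 − 0.9550²) = 1/√0.08798 = 3.371; τ_2 = 31.5/3.371 = 9.343 ms.
Leg 3: γ = 218.6; τ_3 = 10.1/218.6 = 0.04620 ms.
Total: 12.07 + 9.343 + 0.04620 ms.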